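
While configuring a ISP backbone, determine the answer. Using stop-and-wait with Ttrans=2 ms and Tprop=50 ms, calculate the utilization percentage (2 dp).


Given: Ttrans = 2 ms, Tprop = 50 ms
RTT = 2 * Tprop = 2 * 50 = 100 ms
U = Ttrans / (Ttrans + RTT)
U = 2 / (2 + 100)
U = 2 / 102 = 0.019608
U% = 1.96%

1.96


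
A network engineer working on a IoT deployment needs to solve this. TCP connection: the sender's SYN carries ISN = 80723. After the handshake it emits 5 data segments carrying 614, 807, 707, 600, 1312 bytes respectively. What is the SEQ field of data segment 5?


The SYN occupies sequence number ISN = 80723, so the first data byte is ISN + 1 = 80724.
SEQ of data segment i = (ISN + 1) + sum of payload sizes of segments 1..i-1.
Segment 1: SEQ = 80724, payload = 614 bytes
Segment 2: SEQ = 81338, payload = 807 bytes
Segment 3: SEQ = 82145, payload = 707 bytes
Segment 4: SEQ = 82852, payload = 600 bytes
Segment 5: SEQ = 83452, payload = 1312 bytes
SEQ of segment 5 = 80724 + 614 + 807 + 707 + 600 = 83452

83452


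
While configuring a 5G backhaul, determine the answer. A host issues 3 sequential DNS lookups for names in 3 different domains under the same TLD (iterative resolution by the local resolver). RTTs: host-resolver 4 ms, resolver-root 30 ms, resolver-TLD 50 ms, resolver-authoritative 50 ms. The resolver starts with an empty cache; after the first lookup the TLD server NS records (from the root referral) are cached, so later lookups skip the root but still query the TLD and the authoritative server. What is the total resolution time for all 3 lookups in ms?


Lookup 1 (cold cache): local + root + TLD + auth = 4 + 30 + 50 + 50 = 134 ms
Lookups 2..3 (TLD NS cached -> skip root; new domain -> still ask TLD and auth): local + TLD + auth = 4 + 50 + 50 = 104 ms each
Remaining 2 lookups: 2 * 104 = 208 ms
Total = 134 + 208 = 342 ms

342


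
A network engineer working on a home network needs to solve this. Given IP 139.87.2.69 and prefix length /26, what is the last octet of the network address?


Given: IP = 139.87.2.69, prefix = /26
Subnet mask = 255.255.255.192
Last octet of IP: 69
Last octet of mask: 192
Network last octet = 69 AND 192 = 64

64


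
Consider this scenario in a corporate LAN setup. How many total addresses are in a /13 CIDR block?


Given: CIDR prefix /13
Host bits = 32 - 13 = 19
Total addresses = 2^19 = 524288

524288


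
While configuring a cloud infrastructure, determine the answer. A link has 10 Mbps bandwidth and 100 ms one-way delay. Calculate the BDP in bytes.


Given: bandwidth = 10 Mbps, delay = 100 ms
BDP in bits = 10 * 10^6 * 100 / 1000
BDP in bits = 1000000
BDP in bytes = 1000000 / 8 = 125000

125000


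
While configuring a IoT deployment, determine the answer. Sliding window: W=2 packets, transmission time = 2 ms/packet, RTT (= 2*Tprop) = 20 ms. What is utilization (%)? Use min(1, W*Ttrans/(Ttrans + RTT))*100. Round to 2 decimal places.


Given: W = 2, Ttrans = 2 ms, RTT = 20 ms (= 2 * Tprop, Tprop = 10 ms)
Cycle time = Ttrans + RTT = 2 + 20 = 22 ms (first packet sent until its ACK returns)
W * Ttrans = 2 * 2 = 4 ms of sending per cycle
W * Ttrans / (Ttrans + RTT) = 4 / 22 = 0.181818
U = min(1, 0.181818) = 0.181818
U% = 18.18%

18.18


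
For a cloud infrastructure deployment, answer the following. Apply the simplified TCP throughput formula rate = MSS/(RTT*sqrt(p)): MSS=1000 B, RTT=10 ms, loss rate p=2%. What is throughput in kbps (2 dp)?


Given: MSS = 1000 bytes, RTT = 10 ms, loss = 2%
RTT in seconds = 10 / 1000 = 0.01
Loss rate = 2% = 0.02
sqrt(loss) = sqrt(0.02) = 0.141421356237
Throughput (bytes/s) = 1000 / (0.01 * 0.141421356237) = 707106.7812
Throughput (kbps) = 707106.7812 * 8 / 1000 = 5656.854249 -> 5656.85 kbps (2 dp)

5656.85


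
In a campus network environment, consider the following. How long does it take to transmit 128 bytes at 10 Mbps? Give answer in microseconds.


Given: packet = 128 bytes, bandwidth = 10 Mbps
Packet in bits = 128 * 8 = 1024 bits
Bandwidth = 10 * 10^6 = 10000000 bps
Time = 1024 / 10000000 seconds
Time in us = 1024 * 10^6 / 10000000 = 102.4

102.4


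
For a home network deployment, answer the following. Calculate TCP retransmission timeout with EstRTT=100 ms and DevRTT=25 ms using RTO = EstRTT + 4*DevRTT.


Given: EstRTT = 100 ms, DevRTT = 25 ms
Timeout = EstRTT + 4 * DevRTT
4 * DevRTT = 4 * 25 = 100
Timeout = 100 + 100 = 200 ms

200


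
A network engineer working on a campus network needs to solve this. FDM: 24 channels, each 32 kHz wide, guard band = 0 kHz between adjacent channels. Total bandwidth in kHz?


Given: 24 channels, 32 kHz each, guard = 0 kHz
Channel bandwidth = 24 * 32 = 768 kHz
Guard bands = 23 gaps * 0 kHz = 0 kHz
Total = 768 + 0 = 768 kHz

768


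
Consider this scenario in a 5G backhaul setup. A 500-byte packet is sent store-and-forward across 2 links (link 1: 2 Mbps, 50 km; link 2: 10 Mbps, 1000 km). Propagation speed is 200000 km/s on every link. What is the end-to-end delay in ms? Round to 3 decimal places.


Packet = 500 bytes = 4000 bits. Store-and-forward: sum (t_trans + t_prop) per link.
Link 1: t_trans = 4000/(2*10^6) s = 2.0000 ms; t_prop = 50/200000 s = 0.2500 ms; subtotal = 2.2500 ms
Link 2: t_trans = 4000/(10*10^6) s = 0.4000 ms; t_prop = 1000/200000 s = 5.0000 ms; subtotal = 5.4000 ms
End-to-end = 2.2500 + 5.4000 = 7.6500 ms -> 7.650 ms (3 dp)

7.650


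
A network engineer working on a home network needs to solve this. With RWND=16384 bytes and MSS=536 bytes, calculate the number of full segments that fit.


Given: RWND = 16384 bytes, MSS = 536 bytes
Full segments = floor(RWND / MSS)
Full segments = floor(16384 / 536)
Full segments = floor(30.5672) = 30

30


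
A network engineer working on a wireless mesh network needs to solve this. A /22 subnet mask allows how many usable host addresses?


Given: subnet mask /22
Host bits = 32 - 22 = 10
Total addresses = 2^10 = 1024
Usable hosts = 1024 - 2 (network + broadcast) = 1022

1022


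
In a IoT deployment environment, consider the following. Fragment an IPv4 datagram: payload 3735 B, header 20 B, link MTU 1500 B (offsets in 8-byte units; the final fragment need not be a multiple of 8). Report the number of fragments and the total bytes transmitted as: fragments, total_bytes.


Max data per non-final fragment = floor((MTU - header)/8)*8 = floor((1500 - 20)/8)*8 = floor(1480/8)*8 = 1480 B
Final fragment needs no 8-byte alignment: it can carry up to MTU - header = 1480 B
Non-final fragments needed = ceil((payload - 1480) / 1480) = ceil(2255/1480) = ceil(1.5236) = 2
Number of fragments = 2 + 1 = 3
Fragment sizes (data): 2 * 1480 B + 775 B (last, 775 <= 1480 OK)
Total bytes sent = payload + n_frags * header = 3735 + 3*20 = 3735 + 60 = 3795 B

3, 3795


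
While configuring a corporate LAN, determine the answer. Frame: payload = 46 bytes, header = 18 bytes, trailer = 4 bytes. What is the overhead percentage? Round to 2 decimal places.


Given: payload = 46 B, header = 18 B, trailer = 4 B
Overhead bytes = header + trailer = 18 + 4 = 22
Total frame = payload + overhead = 46 + 22 = 68
Overhead % = 22 / 68 * 100 = 32.3529% -> 32.35% (2 dp)

32.35


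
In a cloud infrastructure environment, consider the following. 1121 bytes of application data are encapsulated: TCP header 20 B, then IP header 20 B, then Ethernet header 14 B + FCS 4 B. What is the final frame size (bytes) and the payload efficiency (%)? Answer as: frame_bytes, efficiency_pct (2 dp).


TCP segment = 1121 + 20 = 1141 B
IP packet = 1141 + 20 = 1161 B
Ethernet frame = 1161 + 14 + 4 = 1179 B
Efficiency = app / frame = 1121 / 1179 = 0.950806 = 95.0806% -> 95.08% (2 dp)

1179, 95.08


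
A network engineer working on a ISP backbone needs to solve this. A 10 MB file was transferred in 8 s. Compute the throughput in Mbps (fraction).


Given: file = 10 MB, time = 8 s
File in Mb = 10 * 8 = 80 Mb
Throughput = 80 / 8 Mbps
Throughput = 10 Mbps

10


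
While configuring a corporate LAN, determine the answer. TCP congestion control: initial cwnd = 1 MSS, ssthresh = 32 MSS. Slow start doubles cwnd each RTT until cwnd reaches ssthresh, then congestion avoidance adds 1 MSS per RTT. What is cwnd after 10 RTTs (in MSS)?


RTT 0: cwnd = 1 MSS (initial)
RTT 1: cwnd = 2 MSS (slow start, doubled)
RTT 2: cwnd = 4 MSS (slow start, doubled)
RTT 3: cwnd = 8 MSS (slow start, doubled)
RTT 4: cwnd = 16 MSS (slow start, doubled)
RTT 5: cwnd = 32 MSS (slow start, doubled)
RTT 6: cwnd = 33 MSS (congestion avoidance, +1)
RTT 7: cwnd = 34 MSS (congestion avoidance, +1)
RTT 8: cwnd = 35 MSS (congestion avoidance, +1)
RTT 9: cwnd = 36 MSS (congestion avoidance, +1)
RTT 10: cwnd = 37 MSS (congestion avoidance, +1)

37


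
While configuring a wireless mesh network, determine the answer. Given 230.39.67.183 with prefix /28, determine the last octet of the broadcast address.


Given: IP = 230.39.67.183, prefix = /28
Host bits = 32 - 28 = 4
Network last octet = 183 AND mask = 176
Host part size = 2^4 - 1 = 15
Broadcast last octet = 176 OR 15 = 191

191


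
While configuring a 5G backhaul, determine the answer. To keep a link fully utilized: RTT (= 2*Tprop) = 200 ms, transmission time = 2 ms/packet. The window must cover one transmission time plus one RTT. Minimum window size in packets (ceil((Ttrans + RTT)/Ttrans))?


Given: Ttrans = 2 ms, RTT = 200 ms (= 2 * Tprop, Tprop = 100 ms)
Time until first ACK returns = Ttrans + RTT = 2 + 200 = 202 ms
Need W * Ttrans >= Ttrans + RTT  ->  W >= (Ttrans + RTT) / Ttrans
(Ttrans + RTT) / Ttrans = 202 / 2 = 101
W_min = ceil(101) = 101

101


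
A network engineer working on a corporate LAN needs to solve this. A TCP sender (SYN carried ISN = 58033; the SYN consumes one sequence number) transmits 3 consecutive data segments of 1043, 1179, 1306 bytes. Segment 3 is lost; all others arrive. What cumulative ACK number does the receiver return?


SYN uses sequence number 58033; first data byte = ISN + 1 = 58034.
Segment 1: SEQ = 58034, len = 1043 B, covers [58034, 59076]
Segment 2: SEQ = 59077, len = 1179 B, covers [59077, 60255]
Segment 3: SEQ = 60256, len = 1306 B, covers [60256, 61561] [LOST]
In-order data received: bytes [58034, 60255] (segments 1..2).
Segment 3 missing -> gap begins at byte 60256.
Cumulative ACK = next expected in-order byte = 58034 + 1043 + 1179 = 60256

60256


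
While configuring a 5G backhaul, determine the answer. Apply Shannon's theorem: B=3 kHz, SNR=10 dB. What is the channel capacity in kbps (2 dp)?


Given: B = 3 kHz, SNR = 10 dB
SNR linear = 10^(10/10) = 10
1 + SNR = 11
log2(11) = 3.4594316186
C = 3 * 1000 * 3.4594316186 = 10378.2949 bps
C = 10.378295 kbps -> 10.38 kbps (2 dp)

10.38


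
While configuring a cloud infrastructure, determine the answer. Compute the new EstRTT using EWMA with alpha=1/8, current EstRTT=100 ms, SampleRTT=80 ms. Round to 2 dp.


Given: EstRTT = 100 ms, SampleRTT = 80 ms, alpha = 1/8
New EstRTT = (1 - alpha) * EstRTT + alpha * SampleRTT
(7/8) * 100 = 87.5
(1/8) * 80 = 10
New EstRTT = 87.5 + 10 = 97.5 ms -> 97.50 ms (2 dp)

97.50


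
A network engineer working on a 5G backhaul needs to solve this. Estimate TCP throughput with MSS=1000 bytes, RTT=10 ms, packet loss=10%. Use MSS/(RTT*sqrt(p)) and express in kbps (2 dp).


Given: MSS = 1000 bytes, RTT = 10 ms, loss = 10%
RTT in seconds = 10 / 1000 = 0.01
Loss rate = 10% = 0.1
sqrt(loss) = sqrt(0.1) = 0.316227766017
Throughput (bytes/s) = 1000 / (0.01 * 0.316227766017) = 316227.7660
Throughput (kbps) = 316227.7660 * 8 / 1000 = 2529.822128 -> 2529.82 kbps (2 dp)

2529.82


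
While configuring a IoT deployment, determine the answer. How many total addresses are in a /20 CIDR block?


Given: CIDR prefix /20
Host bits = 32 - 20 = 12
Total addresses = 2^12 = 4096

4096


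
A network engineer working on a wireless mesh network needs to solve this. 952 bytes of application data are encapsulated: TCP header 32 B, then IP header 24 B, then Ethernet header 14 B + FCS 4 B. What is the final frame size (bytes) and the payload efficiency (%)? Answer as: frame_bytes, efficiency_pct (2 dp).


TCP segment = 952 + 32 = 984 B
IP packet = 984 + 24 = 1008 B
Ethernet frame = 1008 + 14 + 4 = 1026 B
Efficiency = app / frame = 952 / 1026 = 0.927875 = 92.7875% -> 92.79% (2 dp)

1026, 92.79


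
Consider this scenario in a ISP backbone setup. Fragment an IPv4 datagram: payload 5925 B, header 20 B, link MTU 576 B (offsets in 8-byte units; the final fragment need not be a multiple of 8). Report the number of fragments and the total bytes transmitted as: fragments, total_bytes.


Max data per non-final fragment = floor((MTU - header)/8)*8 = floor((576 - 20)/8)*8 = floor(556/8)*8 = 552 B
Final fragment needs no 8-byte alignment: it can carry up to MTU - header = 556 B
Non-final fragments needed = ceil((payload - 556) / 552) = ceil(5369/552) = ceil(9.7264) = 10
Number of fragments = 10 + 1 = 11
Fragment sizes (data): 10 * 552 B + 405 B (last, 405 <= 556 OK)
Total bytes sent = payload + n_frags * header = 5925 + 11*20 = 5925 + 220 = 6145 B

11, 6145


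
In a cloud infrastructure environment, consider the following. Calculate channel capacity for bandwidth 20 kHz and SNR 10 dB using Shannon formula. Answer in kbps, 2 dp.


Given: B = 20 kHz, SNR = 10 dB
SNR linear = 10^(10/10) = 10
1 + SNR = 11
log2(11) = 3.4594316186
C = 20 * 1000 * 3.4594316186 = 69188.6324 bps
C = 69.188632 kbps -> 69.19 kbps (2 dp)

69.19


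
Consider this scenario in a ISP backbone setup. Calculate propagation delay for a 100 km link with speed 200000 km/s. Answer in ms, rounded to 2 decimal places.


Given: distance = 100 km, speed = 200000 km/s
Delay = distance / speed = 100 / 200000 seconds
Delay in ms = 100 * 1000 / 200000
Delay = 0.5000 ms
Rounded to 2 dp = 0.50 ms

0.50


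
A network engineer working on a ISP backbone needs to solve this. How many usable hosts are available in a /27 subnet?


Given: subnet mask /27
Host bits = 32 - 27 = 5
Total addresses = 2^5 = 32
Usable hosts = 32 - 2 (network + broadcast) = 30

30


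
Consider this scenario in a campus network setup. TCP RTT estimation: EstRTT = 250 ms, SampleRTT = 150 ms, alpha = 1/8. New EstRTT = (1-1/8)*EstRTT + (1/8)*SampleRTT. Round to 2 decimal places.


Given: EstRTT = 250 ms, SampleRTT = 150 ms, alpha = 1/8
New EstRTT = (1 - alpha) * EstRTT + alpha * SampleRTT
(7/8) * 250 = 218.75
(1/8) * 150 = 18.75
New EstRTT = 218.75 + 18.75 = 237.5 ms -> 237.50 ms (2 dp)

237.50


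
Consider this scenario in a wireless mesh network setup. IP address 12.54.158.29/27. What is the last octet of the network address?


Given: IP = 12.54.158.29, prefix = /27
Subnet mask = 255.255.255.224
Last octet of IP: 29
Last octet of mask: 224
Network last octet = 29 AND 224 = 0

0


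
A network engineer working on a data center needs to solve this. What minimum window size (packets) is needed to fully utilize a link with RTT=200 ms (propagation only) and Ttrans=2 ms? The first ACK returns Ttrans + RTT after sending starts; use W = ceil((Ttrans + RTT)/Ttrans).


Given: Ttrans = 2 ms, RTT = 200 ms (= 2 * Tprop, Tprop = 100 ms)
Time until first ACK returns = Ttrans + RTT = 2 + 200 = 202 ms
Need W * Ttrans >= Ttrans + RTT  ->  W >= (Ttrans + RTT) / Ttrans
(Ttrans + RTT) / Ttrans = 202 / 2 = 101
W_min = ceil(101) = 101

101


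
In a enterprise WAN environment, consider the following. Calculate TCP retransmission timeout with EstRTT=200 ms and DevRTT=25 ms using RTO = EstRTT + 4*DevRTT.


Given: EstRTT = 200 ms, DevRTT = 25 ms
Timeout = EstRTT + 4 * DevRTT
4 * DevRTT = 4 * 25 = 100
Timeout = 200 + 100 = 300 ms

300


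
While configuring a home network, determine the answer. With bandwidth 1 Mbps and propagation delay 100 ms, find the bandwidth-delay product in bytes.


Given: bandwidth = 1 Mbps, delay = 100 ms
BDP in bits = 1 * 10^6 * 100 / 1000
BDP in bits = 100000
BDP in bytes = 100000 / 8 = 12500

12500


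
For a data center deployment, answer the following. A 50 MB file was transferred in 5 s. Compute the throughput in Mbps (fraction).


Given: file = 50 MB, time = 5 s
File in Mb = 50 * 8 = 400 Mb
Throughput = 400 / 5 Mbps
Throughput = 80 Mbps

80


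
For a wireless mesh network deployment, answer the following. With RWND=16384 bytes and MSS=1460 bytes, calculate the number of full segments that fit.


Given: RWND = 16384 bytes, MSS = 1460 bytes
Full segments = floor(RWND / MSS)
Full segments = floor(16384 / 1460)
Full segments = floor(11.2219) = 11

11


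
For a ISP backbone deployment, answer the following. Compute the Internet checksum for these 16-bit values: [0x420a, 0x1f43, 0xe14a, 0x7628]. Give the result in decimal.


Given words: [0x420a, 0x1f43, 0xe14a, 0x7628]
Step 1: Sum all words
Raw sum = 16906 + 8003 + 57674 + 30248 = 112831
Step 2: Fold carry: (47295 + 1) = 47296
One's complement = ~47296 & 0xFFFF = 18239

18239


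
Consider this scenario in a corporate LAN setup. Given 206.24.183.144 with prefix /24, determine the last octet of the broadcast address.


Given: IP = 206.24.183.144, prefix = /24
Host bits = 32 - 24 = 8
Network last octet = 144 AND mask = 0
Host part size = 2^8 - 1 = 255
Broadcast last octet = 0 OR 255 = 255

255


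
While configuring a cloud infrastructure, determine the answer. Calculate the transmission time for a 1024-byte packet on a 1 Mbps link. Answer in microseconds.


Given: packet = 1024 bytes, bandwidth = 1 Mbps
Packet in bits = 1024 * 8 = 8192 bits
Bandwidth = 1 * 10^6 = 1000000 bps
Time = 8192 / 1000000 seconds
Time in us = 8192 * 10^6 / 1000000 = 8192

8192


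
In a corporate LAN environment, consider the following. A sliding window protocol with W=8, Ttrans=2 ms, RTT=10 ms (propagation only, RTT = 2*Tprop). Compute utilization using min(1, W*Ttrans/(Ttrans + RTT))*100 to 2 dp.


Given: W = 8, Ttrans = 2 ms, RTT = 10 ms (= 2 * Tprop, Tprop = 5 ms)
Cycle time = Ttrans + RTT = 2 + 10 = 12 ms (first packet sent until its ACK returns)
W * Ttrans = 8 * 2 = 16 ms of sending per cycle
W * Ttrans / (Ttrans + RTT) = 16 / 12 = 1.333333
U = min(1, 1.333333) = 1.000000
U% = 100.00%

100.00


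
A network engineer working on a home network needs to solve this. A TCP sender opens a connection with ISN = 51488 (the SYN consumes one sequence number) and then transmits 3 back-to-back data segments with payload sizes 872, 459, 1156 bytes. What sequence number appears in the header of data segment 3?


The SYN occupies sequence number ISN = 51488, so the first data byte is ISN + 1 = 51489.
SEQ of data segment i = (ISN + 1) + sum of payload sizes of segments 1..i-1.
Segment 1: SEQ = 51489, payload = 872 bytes
Segment 2: SEQ = 52361, payload = 459 bytes
Segment 3: SEQ = 52820, payload = 1156 bytes
SEQ of segment 3 = 51489 + 872 + 459 = 52820

52820


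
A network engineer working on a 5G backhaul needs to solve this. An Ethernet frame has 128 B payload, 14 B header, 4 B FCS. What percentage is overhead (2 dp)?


Given: payload = 128 B, header = 14 B, trailer = 4 B
Overhead bytes = header + trailer = 14 + 4 = 18
Total frame = payload + overhead = 128 + 18 = 146
Overhead % = 18 / 146 * 100 = 12.3288% -> 12.33% (2 dp)

12.33


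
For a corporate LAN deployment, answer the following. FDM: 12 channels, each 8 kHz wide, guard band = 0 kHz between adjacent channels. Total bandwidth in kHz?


Given: 12 channels, 8 kHz each, guard = 0 kHz
Channel bandwidth = 12 * 8 = 96 kHz
Guard bands = 11 gaps * 0 kHz = 0 kHz
Total = 96 + 0 = 96 kHz

96


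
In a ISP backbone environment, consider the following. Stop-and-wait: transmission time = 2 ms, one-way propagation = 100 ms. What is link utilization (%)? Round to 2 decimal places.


Given: Ttrans = 2 ms, Tprop = 100 ms
RTT = 2 * Tprop = 2 * 100 = 200 ms
U = Ttrans / (Ttrans + RTT)
U = 2 / (2 + 200)
U = 2 / 202 = 0.009901
U% = 0.99%

0.99


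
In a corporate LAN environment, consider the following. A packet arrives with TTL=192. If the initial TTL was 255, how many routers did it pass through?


Given: initial TTL = 255, received TTL = 192
Hops = initial TTL - received TTL
Hops = 255 - 192 = 63

63


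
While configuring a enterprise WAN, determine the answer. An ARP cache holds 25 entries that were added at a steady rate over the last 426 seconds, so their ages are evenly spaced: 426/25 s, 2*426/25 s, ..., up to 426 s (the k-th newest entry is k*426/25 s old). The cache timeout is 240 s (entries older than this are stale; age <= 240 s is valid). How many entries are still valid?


Ages are k * 426/25 s for k = 1..25 (spacing = 17.0400 s).
Entry k is valid iff k * 426/25 <= 240 iff k <= 25 * 240 / 426 = 14.0845
n_valid = floor(14.0845) = 14
(n_stale = 25 - 14 = 11)

14


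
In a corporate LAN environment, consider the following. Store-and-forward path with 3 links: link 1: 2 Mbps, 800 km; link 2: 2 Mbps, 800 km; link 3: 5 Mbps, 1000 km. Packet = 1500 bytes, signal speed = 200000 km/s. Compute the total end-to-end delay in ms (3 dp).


Packet = 1500 bytes = 12000 bits. Store-and-forward: sum (t_trans + t_prop) per link.
Link 1: t_trans = 12000/(2*10^6) s = 6.0000 ms; t_prop = 800/200000 s = 4.0000 ms; subtotal = 10.0000 ms
Link 2: t_trans = 12000/(2*10^6) s = 6.0000 ms; t_prop = 800/200000 s = 4.0000 ms; subtotal = 10.0000 ms
Link 3: t_trans = 12000/(5*10^6) s = 2.4000 ms; t_prop = 1000/200000 s = 5.0000 ms; subtotal = 7.4000 ms
End-to-end = 10.0000 + 10.0000 + 7.4000 = 27.4000 ms -> 27.400 ms (3 dp)

27.400


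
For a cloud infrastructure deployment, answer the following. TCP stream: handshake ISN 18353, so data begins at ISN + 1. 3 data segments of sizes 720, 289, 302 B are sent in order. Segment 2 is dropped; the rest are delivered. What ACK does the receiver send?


SYN uses sequence number 18353; first data byte = ISN + 1 = 18354.
Segment 1: SEQ = 18354, len = 720 B, covers [18354, 19073]
Segment 2: SEQ = 19074, len = 289 B, covers [19074, 19362] [LOST]
Segment 3: SEQ = 19363, len = 302 B, covers [19363, 19664]
In-order data received: bytes [18354, 19073] (segments 1..1).
Segment 2 missing -> gap begins at byte 19074; later segments buffered out of order.
Cumulative ACK = next expected in-order byte = 18354 + 720 = 19074

19074


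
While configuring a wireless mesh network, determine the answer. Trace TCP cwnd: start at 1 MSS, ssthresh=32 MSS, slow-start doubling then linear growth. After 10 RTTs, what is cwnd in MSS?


RTT 0: cwnd = 1 MSS (initial)
RTT 1: cwnd = 2 MSS (slow start, doubled)
RTT 2: cwnd = 4 MSS (slow start, doubled)
RTT 3: cwnd = 8 MSS (slow start, doubled)
RTT 4: cwnd = 16 MSS (slow start, doubled)
RTT 5: cwnd = 32 MSS (slow start, doubled)
RTT 6: cwnd = 33 MSS (congestion avoidance, +1)
RTT 7: cwnd = 34 MSS (congestion avoidance, +1)
RTT 8: cwnd = 35 MSS (congestion avoidance, +1)
RTT 9: cwnd = 36 MSS (congestion avoidance, +1)
RTT 10: cwnd = 37 MSS (congestion avoidance, +1)

37


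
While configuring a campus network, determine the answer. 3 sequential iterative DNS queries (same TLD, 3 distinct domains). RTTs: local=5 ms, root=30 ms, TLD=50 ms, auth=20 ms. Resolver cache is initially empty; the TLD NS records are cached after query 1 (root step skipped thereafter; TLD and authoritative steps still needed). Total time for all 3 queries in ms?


Lookup 1 (cold cache): local + root + TLD + auth = 5 + 30 + 50 + 20 = 105 ms
Lookups 2..3 (TLD NS cached -> skip root; new domain -> still ask TLD and auth): local + TLD + auth = 5 + 50 + 20 = 75 ms each
Remaining 2 lookups: 2 * 75 = 150 ms
Total = 105 + 150 = 255 ms

255


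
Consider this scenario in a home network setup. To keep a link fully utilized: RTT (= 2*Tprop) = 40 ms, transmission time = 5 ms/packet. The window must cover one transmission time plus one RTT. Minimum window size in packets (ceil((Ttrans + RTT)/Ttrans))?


Given: Ttrans = 5 ms, RTT = 40 ms (= 2 * Tprop, Tprop = 20 ms)
Time until first ACK returns = Ttrans + RTT = 5 + 40 = 45 ms
Need W * Ttrans >= Ttrans + RTT  ->  W >= (Ttrans + RTT) / Ttrans
(Ttrans + RTT) / Ttrans = 45 / 5 = 9
W_min = ceil(9) = 9

9


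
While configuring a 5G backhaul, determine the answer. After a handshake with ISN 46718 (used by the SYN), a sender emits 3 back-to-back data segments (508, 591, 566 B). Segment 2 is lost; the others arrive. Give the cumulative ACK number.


SYN uses sequence number 46718; first data byte = ISN + 1 = 46719.
Segment 1: SEQ = 46719, len = 508 B, covers [46719, 47226]
Segment 2: SEQ = 47227, len = 591 B, covers [47227, 47817] [LOST]
Segment 3: SEQ = 47818, len = 566 B, covers [47818, 48383]
In-order data received: bytes [46719, 47226] (segments 1..1).
Segment 2 missing -> gap begins at byte 47227; later segments buffered out of order.
Cumulative ACK = next expected in-order byte = 46719 + 508 = 47227

47227


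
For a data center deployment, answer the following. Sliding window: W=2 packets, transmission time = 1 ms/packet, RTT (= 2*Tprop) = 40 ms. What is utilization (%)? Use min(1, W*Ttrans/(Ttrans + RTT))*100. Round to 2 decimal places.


Given: W = 2, Ttrans = 1 ms, RTT = 40 ms (= 2 * Tprop, Tprop = 20 ms)
Cycle time = Ttrans + RTT = 1 + 40 = 41 ms (first packet sent until its ACK returns)
W * Ttrans = 2 * 1 = 2 ms of sending per cycle
W * Ttrans / (Ttrans + RTT) = 2 / 41 = 0.048780
U = min(1, 0.048780) = 0.048780
U% = 4.88%

4.88


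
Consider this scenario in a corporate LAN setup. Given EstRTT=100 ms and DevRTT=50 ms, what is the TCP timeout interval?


Given: EstRTT = 100 ms, DevRTT = 50 ms
Timeout = EstRTT + 4 * DevRTT
4 * DevRTT = 4 * 50 = 200
Timeout = 100 + 200 = 300 ms

300


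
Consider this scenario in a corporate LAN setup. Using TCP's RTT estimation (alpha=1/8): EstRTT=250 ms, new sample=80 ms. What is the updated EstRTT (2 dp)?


Given: EstRTT = 250 ms, SampleRTT = 80 ms, alpha = 1/8
New EstRTT = (1 - alpha) * EstRTT + alpha * SampleRTT
(7/8) * 250 = 218.75
(1/8) * 80 = 10
New EstRTT = 218.75 + 10 = 228.75 ms -> 228.75 ms (2 dp)

228.75


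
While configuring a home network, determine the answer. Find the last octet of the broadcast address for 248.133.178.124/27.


Given: IP = 248.133.178.124, prefix = /27
Host bits = 32 - 27 = 5
Network last octet = 124 AND mask = 96
Host part size = 2^5 - 1 = 31
Broadcast last octet = 96 OR 31 = 127

127


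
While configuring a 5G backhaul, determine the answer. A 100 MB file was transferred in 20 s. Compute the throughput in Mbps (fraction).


Given: file = 100 MB, time = 20 s
File in Mb = 100 * 8 = 800 Mb
Throughput = 800 / 20 Mbps
Throughput = 40 Mbps

40


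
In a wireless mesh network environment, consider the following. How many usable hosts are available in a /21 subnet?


Given: subnet mask /21
Host bits = 32 - 21 = 11
Total addresses = 2^11 = 2048
Usable hosts = 2048 - 2 (network + broadcast) = 2046

2046


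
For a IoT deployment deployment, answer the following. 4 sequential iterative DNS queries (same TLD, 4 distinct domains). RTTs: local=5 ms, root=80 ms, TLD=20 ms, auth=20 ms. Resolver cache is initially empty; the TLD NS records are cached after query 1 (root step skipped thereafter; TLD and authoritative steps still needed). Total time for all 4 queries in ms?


Lookup 1 (cold cache): local + root + TLD + auth = 5 + 80 + 20 + 20 = 125 ms
Lookups 2..4 (TLD NS cached -> skip root; new domain -> still ask TLD and auth): local + TLD + auth = 5 + 20 + 20 = 45 ms each
Remaining 3 lookups: 3 * 45 = 135 ms
Total = 125 + 135 = 260 ms

260


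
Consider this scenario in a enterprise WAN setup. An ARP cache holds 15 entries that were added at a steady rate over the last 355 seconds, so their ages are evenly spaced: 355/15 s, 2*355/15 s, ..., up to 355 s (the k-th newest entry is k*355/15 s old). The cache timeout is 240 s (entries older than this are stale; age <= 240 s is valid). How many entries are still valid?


Ages are k * 355/15 s for k = 1..15 (spacing = 23.6667 s).
Entry k is valid iff k * 355/15 <= 240 iff k <= 15 * 240 / 355 = 10.1408
n_valid = floor(10.1408) = 10
(n_stale = 15 - 10 = 5)

10


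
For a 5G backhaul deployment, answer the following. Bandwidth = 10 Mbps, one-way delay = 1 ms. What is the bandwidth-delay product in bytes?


Given: bandwidth = 10 Mbps, delay = 1 ms
BDP in bits = 10 * 10^6 * 1 / 1000
BDP in bits = 10000
BDP in bytes = 10000 / 8 = 1250

1250


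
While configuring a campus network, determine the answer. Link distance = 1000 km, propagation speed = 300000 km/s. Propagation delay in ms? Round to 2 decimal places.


Given: distance = 1000 km, speed = 300000 km/s
Delay = distance / speed = 1000 / 300000 seconds
Delay in ms = 1000 * 1000 / 300000
Delay = 3.3333 ms
Rounded to 2 dp = 3.33 ms

3.33


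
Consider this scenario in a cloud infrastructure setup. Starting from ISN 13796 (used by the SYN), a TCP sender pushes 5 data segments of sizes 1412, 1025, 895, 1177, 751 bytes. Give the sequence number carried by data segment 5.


The SYN occupies sequence number ISN = 13796, so the first data byte is ISN + 1 = 13797.
SEQ of data segment i = (ISN + 1) + sum of payload sizes of segments 1..i-1.
Segment 1: SEQ = 13797, payload = 1412 bytes
Segment 2: SEQ = 15209, payload = 1025 bytes
Segment 3: SEQ = 16234, payload = 895 bytes
Segment 4: SEQ = 17129, payload = 1177 bytes
Segment 5: SEQ = 18306, payload = 751 bytes
SEQ of segment 5 = 13797 + 1412 + 1025 + 895 + 1177 = 18306

18306


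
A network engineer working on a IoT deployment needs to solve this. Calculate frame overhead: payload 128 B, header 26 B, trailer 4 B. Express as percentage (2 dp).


Given: payload = 128 B, header = 26 B, trailer = 4 B
Overhead bytes = header + trailer = 26 + 4 = 30
Total frame = payload + overhead = 128 + 30 = 158
Overhead % = 30 / 158 * 100 = 18.9873% -> 18.99% (2 dp)

18.99


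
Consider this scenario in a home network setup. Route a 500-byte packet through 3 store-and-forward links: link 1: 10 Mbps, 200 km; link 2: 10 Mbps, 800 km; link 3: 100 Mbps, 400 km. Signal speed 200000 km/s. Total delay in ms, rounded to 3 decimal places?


Packet = 500 bytes = 4000 bits. Store-and-forward: sum (t_trans + t_prop) per link.
Link 1: t_trans = 4000/(10*10^6) s = 0.4000 ms; t_prop = 200/200000 s = 1.0000 ms; subtotal = 1.4000 ms
Link 2: t_trans = 4000/(10*10^6) s = 0.4000 ms; t_prop = 800/200000 s = 4.0000 ms; subtotal = 4.4000 ms
Link 3: t_trans = 4000/(100*10^6) s = 0.0400 ms; t_prop = 400/200000 s = 2.0000 ms; subtotal = 2.0400 ms
End-to-end = 1.4000 + 4.4000 + 2.0400 = 7.8400 ms -> 7.840 ms (3 dp)

7.840


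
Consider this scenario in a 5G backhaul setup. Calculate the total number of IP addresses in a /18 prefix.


Given: CIDR prefix /18
Host bits = 32 - 18 = 14
Total addresses = 2^14 = 16384

16384


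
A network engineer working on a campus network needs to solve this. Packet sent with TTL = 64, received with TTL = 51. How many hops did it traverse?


Given: initial TTL = 64, received TTL = 51
Hops = initial TTL - received TTL
Hops = 64 - 51 = 13

13


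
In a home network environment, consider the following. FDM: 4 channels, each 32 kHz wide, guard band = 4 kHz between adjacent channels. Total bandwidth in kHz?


Given: 4 channels, 32 kHz each, guard = 4 kHz
Channel bandwidth = 4 * 32 = 128 kHz
Guard bands = 3 gaps * 4 kHz = 12 kHz
Total = 128 + 12 = 140 kHz

140


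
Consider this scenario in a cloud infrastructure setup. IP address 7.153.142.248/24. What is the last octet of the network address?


Given: IP = 7.153.142.248, prefix = /24
Subnet mask = 255.255.255.0
Last octet of IP: 248
Last octet of mask: 0
Network last octet = 248 AND 0 = 0

0


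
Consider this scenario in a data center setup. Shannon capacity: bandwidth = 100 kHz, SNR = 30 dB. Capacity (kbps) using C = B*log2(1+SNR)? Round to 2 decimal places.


Given: B = 100 kHz, SNR = 30 dB
SNR linear = 10^(30/10) = 1000
1 + SNR = 1001
log2(1001) = 9.9672262588
C = 100 * 1000 * 9.9672262588 = 996722.6259 bps
C = 996.722626 kbps -> 996.72 kbps (2 dp)

996.72


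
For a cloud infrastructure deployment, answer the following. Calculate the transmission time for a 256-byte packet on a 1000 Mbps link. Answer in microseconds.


Given: packet = 256 bytes, bandwidth = 1000 Mbps
Packet in bits = 256 * 8 = 2048 bits
Bandwidth = 1000 * 10^6 = 1000000000 bps
Time = 2048 / 1000000000 seconds
Time in us = 2048 * 10^6 / 1000000000 = 2.048

2.048


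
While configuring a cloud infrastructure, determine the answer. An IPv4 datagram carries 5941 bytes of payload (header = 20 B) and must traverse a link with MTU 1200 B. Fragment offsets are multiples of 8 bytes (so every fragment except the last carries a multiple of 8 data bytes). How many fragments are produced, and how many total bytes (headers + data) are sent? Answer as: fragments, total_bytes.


Max data per non-final fragment = floor((MTU - header)/8)*8 = floor((1200 - 20)/8)*8 = floor(1180/8)*8 = 1176 B
Final fragment needs no 8-byte alignment: it can carry up to MTU - header = 1180 B
Non-final fragments needed = ceil((payload - 1180) / 1176) = ceil(4761/1176) = ceil(4.0485) = 5
Number of fragments = 5 + 1 = 6
Fragment sizes (data): 5 * 1176 B + 61 B (last, 61 <= 1180 OK)
Total bytes sent = payload + n_frags * header = 5941 + 6*20 = 5941 + 120 = 6061 B

6, 6061


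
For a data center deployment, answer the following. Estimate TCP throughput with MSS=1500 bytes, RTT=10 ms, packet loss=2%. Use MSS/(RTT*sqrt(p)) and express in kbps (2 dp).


Given: MSS = 1500 bytes, RTT = 10 ms, loss = 2%
RTT in seconds = 10 / 1000 = 0.01
Loss rate = 2% = 0.02
sqrt(loss) = sqrt(0.02) = 0.141421356237
Throughput (bytes/s) = 1500 / (0.01 * 0.141421356237) = 1060660.1718
Throughput (kbps) = 1060660.1718 * 8 / 1000 = 8485.281374 -> 8485.28 kbps (2 dp)

8485.28


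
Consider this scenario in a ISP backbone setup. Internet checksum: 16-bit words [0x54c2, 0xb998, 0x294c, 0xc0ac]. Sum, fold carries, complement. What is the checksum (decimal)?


Given words: [0x54c2, 0xb998, 0x294c, 0xc0ac]
Step 1: Sum all words
Raw sum = 21698 + 47512 + 10572 + 49324 = 129106
Step 2: Fold carry: (63570 + 1) = 63571
One's complement = ~63571 & 0xFFFF = 1964

1964


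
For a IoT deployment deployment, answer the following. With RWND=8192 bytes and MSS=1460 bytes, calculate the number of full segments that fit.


Given: RWND = 8192 bytes, MSS = 1460 bytes
Full segments = floor(RWND / MSS)
Full segments = floor(8192 / 1460)
Full segments = floor(5.611) = 5

5


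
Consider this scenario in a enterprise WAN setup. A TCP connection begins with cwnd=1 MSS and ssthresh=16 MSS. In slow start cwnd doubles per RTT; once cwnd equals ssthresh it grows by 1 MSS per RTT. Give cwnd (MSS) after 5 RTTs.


RTT 0: cwnd = 1 MSS (initial)
RTT 1: cwnd = 2 MSS (slow start, doubled)
RTT 2: cwnd = 4 MSS (slow start, doubled)
RTT 3: cwnd = 8 MSS (slow start, doubled)
RTT 4: cwnd = 16 MSS (slow start, doubled)
RTT 5: cwnd = 17 MSS (congestion avoidance, +1)

17


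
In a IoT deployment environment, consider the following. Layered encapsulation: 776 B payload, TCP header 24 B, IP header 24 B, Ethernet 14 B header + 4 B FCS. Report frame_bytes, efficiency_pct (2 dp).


TCP segment = 776 + 24 = 800 B
IP packet = 800 + 24 = 824 B
Ethernet frame = 824 + 14 + 4 = 842 B
Efficiency = app / frame = 776 / 842 = 0.921615 = 92.1615% -> 92.16% (2 dp)

842, 92.16


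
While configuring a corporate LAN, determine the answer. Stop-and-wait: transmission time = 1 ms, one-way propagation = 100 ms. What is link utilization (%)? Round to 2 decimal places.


Given: Ttrans = 1 ms, Tprop = 100 ms
RTT = 2 * Tprop = 2 * 100 = 200 ms
U = Ttrans / (Ttrans + RTT)
U = 1 / (1 + 200)
U = 1 / 201 = 0.004975
U% = 0.50%

0.50


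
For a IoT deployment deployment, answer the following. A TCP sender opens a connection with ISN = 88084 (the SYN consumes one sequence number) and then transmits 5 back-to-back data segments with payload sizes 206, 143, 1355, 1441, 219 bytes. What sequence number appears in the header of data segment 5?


The SYN occupies sequence number ISN = 88084, so the first data byte is ISN + 1 = 88085.
SEQ of data segment i = (ISN + 1) + sum of payload sizes of segments 1..i-1.
Segment 1: SEQ = 88085, payload = 206 bytes
Segment 2: SEQ = 88291, payload = 143 bytes
Segment 3: SEQ = 88434, payload = 1355 bytes
Segment 4: SEQ = 89789, payload = 1441 bytes
Segment 5: SEQ = 91230, payload = 219 bytes
SEQ of segment 5 = 88085 + 206 + 143 + 1355 + 1441 = 91230

91230


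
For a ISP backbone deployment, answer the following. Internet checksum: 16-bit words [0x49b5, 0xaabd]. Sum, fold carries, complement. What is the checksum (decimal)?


Given words: [0x49b5, 0xaabd]
Step 1: Sum all words
Raw sum = 18869 + 43709 = 62578
One's complement = ~62578 & 0xFFFF = 2957

2957


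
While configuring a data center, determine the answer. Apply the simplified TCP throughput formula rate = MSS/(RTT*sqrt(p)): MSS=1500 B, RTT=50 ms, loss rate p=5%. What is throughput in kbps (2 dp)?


Given: MSS = 1500 bytes, RTT = 50 ms, loss = 5%
RTT in seconds = 50 / 1000 = 0.05
Loss rate = 5% = 0.05
sqrt(loss) = sqrt(0.05) = 0.223606797750
Throughput (bytes/s) = 1500 / (0.05 * 0.223606797750) = 134164.0786
Throughput (kbps) = 134164.0786 * 8 / 1000 = 1073.312629 -> 1073.31 kbps (2 dp)

1073.31


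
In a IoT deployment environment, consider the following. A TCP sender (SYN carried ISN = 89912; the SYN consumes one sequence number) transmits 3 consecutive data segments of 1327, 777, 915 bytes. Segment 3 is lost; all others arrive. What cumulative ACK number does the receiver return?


SYN uses sequence number 89912; first data byte = ISN + 1 = 89913.
Segment 1: SEQ = 89913, len = 1327 B, covers [89913, 91239]
Segment 2: SEQ = 91240, len = 777 B, covers [91240, 92016]
Segment 3: SEQ = 92017, len = 915 B, covers [92017, 92931] [LOST]
In-order data received: bytes [89913, 92016] (segments 1..2).
Segment 3 missing -> gap begins at byte 92017.
Cumulative ACK = next expected in-order byte = 89913 + 1327 + 777 = 92017

92017


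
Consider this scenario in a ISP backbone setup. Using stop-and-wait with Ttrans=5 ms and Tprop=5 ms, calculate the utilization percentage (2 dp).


Given: Ttrans = 5 ms, Tprop = 5 ms
RTT = 2 * Tprop = 2 * 5 = 10 ms
U = Ttrans / (Ttrans + RTT)
U = 5 / (5 + 10)
U = 5 / 15 = 0.333333
U% = 33.33%

33.33


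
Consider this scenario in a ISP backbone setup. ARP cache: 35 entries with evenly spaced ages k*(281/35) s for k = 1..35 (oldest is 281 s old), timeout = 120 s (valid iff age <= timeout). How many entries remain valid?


Ages are k * 281/35 s for k = 1..35 (spacing = 8.0286 s).
Entry k is valid iff k * 281/35 <= 120 iff k <= 35 * 120 / 281 = 14.9466
n_valid = floor(14.9466) = 14
(n_stale = 35 - 14 = 21)

14


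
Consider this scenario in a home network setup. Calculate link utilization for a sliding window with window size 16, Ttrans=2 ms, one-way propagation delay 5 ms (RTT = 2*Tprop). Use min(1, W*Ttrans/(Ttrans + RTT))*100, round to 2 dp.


Given: W = 16, Ttrans = 2 ms, RTT = 10 ms (= 2 * Tprop, Tprop = 5 ms)
Cycle time = Ttrans + RTT = 2 + 10 = 12 ms (first packet sent until its ACK returns)
W * Ttrans = 16 * 2 = 32 ms of sending per cycle
W * Ttrans / (Ttrans + RTT) = 32 / 12 = 2.666667
U = min(1, 2.666667) = 1.000000
U% = 100.00%

100.00


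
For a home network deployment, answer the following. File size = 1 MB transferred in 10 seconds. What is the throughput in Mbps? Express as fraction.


Given: file = 1 MB, time = 10 s
File in Mb = 1 * 8 = 8 Mb
Throughput = 8 / 10 Mbps
Throughput = 4/5 Mbps

4/5


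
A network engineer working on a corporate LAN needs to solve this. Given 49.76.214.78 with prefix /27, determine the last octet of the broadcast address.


Given: IP = 49.76.214.78, prefix = /27
Host bits = 32 - 27 = 5
Network last octet = 78 AND mask = 64
Host part size = 2^5 - 1 = 31
Broadcast last octet = 64 OR 31 = 95

95


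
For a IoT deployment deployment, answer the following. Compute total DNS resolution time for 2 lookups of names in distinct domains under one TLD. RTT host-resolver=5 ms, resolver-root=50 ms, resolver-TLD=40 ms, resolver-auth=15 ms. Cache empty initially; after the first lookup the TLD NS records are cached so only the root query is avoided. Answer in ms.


Lookup 1 (cold cache): local + root + TLD + auth = 5 + 50 + 40 + 15 = 110 ms
Lookups 2..2 (TLD NS cached -> skip root; new domain -> still ask TLD and auth): local + TLD + auth = 5 + 40 + 15 = 60 ms each
Remaining 1 lookups: 1 * 60 = 60 ms
Total = 110 + 60 = 170 ms

170
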